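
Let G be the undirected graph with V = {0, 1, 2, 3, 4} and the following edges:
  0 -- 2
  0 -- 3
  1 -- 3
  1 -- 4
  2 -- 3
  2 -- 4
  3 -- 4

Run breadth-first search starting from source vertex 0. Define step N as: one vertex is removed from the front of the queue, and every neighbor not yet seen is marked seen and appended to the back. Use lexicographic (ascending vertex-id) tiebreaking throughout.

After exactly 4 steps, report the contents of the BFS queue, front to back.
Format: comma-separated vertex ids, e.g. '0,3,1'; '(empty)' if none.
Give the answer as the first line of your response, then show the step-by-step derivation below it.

1

step 1: dequeue 0; queue=[2,3]; order=0
step 2: dequeue 2; queue=[3,4]; order=0,2
step 3: dequeue 3; queue=[4,1]; order=0,2,3
step 4: dequeue 4; queue=[1]; order=0,2,3,4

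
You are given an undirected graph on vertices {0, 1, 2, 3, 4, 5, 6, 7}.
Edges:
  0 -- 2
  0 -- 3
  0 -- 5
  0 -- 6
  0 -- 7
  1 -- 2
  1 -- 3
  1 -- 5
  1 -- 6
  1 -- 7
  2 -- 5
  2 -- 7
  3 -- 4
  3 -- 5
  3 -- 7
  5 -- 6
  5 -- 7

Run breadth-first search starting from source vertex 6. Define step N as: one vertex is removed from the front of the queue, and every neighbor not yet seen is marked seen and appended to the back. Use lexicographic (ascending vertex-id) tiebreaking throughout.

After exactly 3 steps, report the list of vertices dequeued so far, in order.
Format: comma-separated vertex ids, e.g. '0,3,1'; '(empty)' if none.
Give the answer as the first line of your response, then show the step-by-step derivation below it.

6,0,1

step 1: dequeue 6; queue=[0,1,5]; order=6
step 2: dequeue 0; queue=[1,5,2,3,7]; order=6,0
step 3: dequeue 1; queue=[5,2,3,7]; order=6,0,1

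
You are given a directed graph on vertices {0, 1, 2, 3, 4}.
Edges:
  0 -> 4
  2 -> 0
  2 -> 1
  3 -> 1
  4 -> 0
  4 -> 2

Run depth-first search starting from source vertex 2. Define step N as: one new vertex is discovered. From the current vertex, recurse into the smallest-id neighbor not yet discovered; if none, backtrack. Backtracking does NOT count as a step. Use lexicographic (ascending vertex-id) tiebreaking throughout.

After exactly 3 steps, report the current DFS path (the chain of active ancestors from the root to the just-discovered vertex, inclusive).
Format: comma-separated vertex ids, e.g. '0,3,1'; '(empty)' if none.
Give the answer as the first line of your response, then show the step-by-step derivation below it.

2,0,4

step 1: discover 2; path=2; order=2
step 2: discover 0; path=2>0; order=2,0
step 3: discover 4; path=2>0>4; order=2,0,4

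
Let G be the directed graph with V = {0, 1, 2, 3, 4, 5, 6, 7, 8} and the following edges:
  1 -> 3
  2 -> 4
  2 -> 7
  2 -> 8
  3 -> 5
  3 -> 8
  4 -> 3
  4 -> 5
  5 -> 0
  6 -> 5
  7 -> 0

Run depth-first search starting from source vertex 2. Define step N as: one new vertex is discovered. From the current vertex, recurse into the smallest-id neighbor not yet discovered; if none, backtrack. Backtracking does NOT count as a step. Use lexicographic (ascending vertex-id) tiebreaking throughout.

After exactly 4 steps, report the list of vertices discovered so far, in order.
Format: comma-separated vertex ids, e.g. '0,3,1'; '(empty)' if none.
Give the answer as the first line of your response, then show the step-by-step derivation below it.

2,4,3,5

step 1: discover 2; path=2; order=2
step 2: discover 4; path=2>4; order=2,4
step 3: discover 3; path=2>4>3; order=2,4,3
step 4: discover 5; path=2>4>3>5; order=2,4,3,5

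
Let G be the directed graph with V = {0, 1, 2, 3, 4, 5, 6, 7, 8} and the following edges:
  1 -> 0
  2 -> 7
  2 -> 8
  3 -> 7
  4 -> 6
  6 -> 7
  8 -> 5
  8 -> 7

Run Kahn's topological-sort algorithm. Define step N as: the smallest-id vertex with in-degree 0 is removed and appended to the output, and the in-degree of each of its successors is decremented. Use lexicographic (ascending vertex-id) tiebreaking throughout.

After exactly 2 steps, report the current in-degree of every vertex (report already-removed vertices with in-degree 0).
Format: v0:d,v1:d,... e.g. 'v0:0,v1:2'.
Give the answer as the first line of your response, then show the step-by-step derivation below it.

v0:0,v1:0,v2:0,v3:0,v4:0,v5:1,v6:1,v7:4,v8:1

step 1: output 1; order=[1]; indeg=(0,0,0,0,0,1,1,4,1)
step 2: output 0; order=[1,0]; indeg=(0,0,0,0,0,1,1,4,1)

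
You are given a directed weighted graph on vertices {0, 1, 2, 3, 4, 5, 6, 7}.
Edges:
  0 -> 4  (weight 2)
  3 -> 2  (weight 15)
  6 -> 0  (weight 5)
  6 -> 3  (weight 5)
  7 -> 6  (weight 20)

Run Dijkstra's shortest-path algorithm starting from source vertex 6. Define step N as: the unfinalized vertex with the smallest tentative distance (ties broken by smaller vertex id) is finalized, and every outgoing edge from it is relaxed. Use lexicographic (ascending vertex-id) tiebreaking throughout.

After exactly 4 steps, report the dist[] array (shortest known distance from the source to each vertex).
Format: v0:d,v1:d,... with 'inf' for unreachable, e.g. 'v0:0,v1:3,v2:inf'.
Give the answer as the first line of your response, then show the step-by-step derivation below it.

v0:5,v1:inf,v2:20,v3:5,v4:7,v5:inf,v6:0,v7:inf

step 1: dist = v0:5,v1:inf,v2:inf,v3:5,v4:inf,v5:inf,v6:0,v7:inf
step 2: dist = v0:5,v1:inf,v2:inf,v3:5,v4:7,v5:inf,v6:0,v7:inf
step 3: dist = v0:5,v1:inf,v2:20,v3:5,v4:7,v5:inf,v6:0,v7:inf
step 4: dist = v0:5,v1:inf,v2:20,v3:5,v4:7,v5:inf,v6:0,v7:inf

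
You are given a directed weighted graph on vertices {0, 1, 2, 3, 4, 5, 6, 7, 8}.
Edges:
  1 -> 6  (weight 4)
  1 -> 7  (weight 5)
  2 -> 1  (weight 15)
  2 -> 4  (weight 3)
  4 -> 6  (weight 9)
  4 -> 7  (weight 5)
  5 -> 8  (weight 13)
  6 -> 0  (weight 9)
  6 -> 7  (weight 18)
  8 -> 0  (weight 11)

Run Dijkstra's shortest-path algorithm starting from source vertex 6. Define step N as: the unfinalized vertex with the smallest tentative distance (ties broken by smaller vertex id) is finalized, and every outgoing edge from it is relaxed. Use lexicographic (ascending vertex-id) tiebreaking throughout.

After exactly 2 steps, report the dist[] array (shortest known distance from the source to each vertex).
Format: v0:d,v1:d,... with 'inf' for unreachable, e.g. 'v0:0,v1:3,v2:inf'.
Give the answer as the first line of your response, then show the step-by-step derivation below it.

v0:9,v1:inf,v2:inf,v3:inf,v4:inf,v5:inf,v6:0,v7:18,v8:inf

step 1: dist = v0:9,v1:inf,v2:inf,v3:inf,v4:inf,v5:inf,v6:0,v7:18,v8:inf
step 2: dist = v0:9,v1:inf,v2:inf,v3:inf,v4:inf,v5:inf,v6:0,v7:18,v8:inf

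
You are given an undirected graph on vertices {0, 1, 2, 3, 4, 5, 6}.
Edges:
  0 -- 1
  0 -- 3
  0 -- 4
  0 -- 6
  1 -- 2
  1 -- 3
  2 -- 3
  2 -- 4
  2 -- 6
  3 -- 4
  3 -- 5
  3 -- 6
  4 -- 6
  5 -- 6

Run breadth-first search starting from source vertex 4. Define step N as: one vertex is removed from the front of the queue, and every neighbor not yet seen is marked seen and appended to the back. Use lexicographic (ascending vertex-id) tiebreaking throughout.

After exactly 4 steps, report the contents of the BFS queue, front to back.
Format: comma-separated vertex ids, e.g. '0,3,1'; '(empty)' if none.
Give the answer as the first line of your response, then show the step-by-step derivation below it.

6,1,5

step 1: dequeue 4; queue=[0,2,3,6]; order=4
step 2: dequeue 0; queue=[2,3,6,1]; order=4,0
step 3: dequeue 2; queue=[3,6,1]; order=4,0,2
step 4: dequeue 3; queue=[6,1,5]; order=4,0,2,3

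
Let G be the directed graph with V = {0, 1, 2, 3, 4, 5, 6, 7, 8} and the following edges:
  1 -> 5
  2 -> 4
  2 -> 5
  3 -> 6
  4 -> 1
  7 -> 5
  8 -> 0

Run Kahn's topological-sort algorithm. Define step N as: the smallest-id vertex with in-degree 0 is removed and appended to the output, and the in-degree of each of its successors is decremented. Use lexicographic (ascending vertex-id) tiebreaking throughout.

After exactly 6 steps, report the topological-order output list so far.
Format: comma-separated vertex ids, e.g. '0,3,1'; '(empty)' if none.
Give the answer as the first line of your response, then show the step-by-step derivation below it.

2,3,4,1,6,7

step 1: output 2; order=[2]; indeg=(1,1,0,0,0,2,1,0,0)
step 2: output 3; order=[2,3]; indeg=(1,1,0,0,0,2,0,0,0)
step 3: output 4; order=[2,3,4]; indeg=(1,0,0,0,0,2,0,0,0)
step 4: output 1; order=[2,3,4,1]; indeg=(1,0,0,0,0,1,0,0,0)
step 5: output 6; order=[2,3,4,1,6]; indeg=(1,0,0,0,0,1,0,0,0)
step 6: output 7; order=[2,3,4,1,6,7]; indeg=(1,0,0,0,0,0,0,0,0)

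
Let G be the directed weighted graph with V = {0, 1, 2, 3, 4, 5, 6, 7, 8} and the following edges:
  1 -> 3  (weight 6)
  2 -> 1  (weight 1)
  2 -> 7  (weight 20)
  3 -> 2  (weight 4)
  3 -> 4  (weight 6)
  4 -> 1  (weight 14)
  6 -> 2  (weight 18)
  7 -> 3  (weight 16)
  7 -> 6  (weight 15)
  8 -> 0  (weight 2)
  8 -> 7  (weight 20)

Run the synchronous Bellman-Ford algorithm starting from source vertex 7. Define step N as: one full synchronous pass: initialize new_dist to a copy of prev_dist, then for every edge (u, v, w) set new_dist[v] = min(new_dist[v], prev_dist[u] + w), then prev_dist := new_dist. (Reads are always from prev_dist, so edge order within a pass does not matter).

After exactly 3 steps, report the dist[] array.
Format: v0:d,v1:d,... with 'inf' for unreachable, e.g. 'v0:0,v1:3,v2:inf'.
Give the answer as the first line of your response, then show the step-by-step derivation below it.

v0:inf,v1:21,v2:20,v3:16,v4:22,v5:inf,v6:15,v7:0,v8:inf

step 1: dist = v0:inf,v1:inf,v2:inf,v3:16,v4:inf,v5:inf,v6:15,v7:0,v8:inf
step 2: dist = v0:inf,v1:inf,v2:20,v3:16,v4:22,v5:inf,v6:15,v7:0,v8:inf
step 3: dist = v0:inf,v1:21,v2:20,v3:16,v4:22,v5:inf,v6:15,v7:0,v8:inf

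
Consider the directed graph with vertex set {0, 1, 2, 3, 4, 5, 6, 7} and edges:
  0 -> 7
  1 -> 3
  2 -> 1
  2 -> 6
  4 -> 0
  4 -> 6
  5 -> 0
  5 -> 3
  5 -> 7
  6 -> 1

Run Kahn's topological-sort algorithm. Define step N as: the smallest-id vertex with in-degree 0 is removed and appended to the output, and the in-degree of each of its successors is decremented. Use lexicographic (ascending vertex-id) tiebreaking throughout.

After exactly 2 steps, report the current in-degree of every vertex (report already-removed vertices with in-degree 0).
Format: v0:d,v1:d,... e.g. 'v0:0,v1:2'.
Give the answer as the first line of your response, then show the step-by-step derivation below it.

v0:1,v1:1,v2:0,v3:2,v4:0,v5:0,v6:0,v7:2

step 1: output 2; order=[2]; indeg=(2,1,0,2,0,0,1,2)
step 2: output 4; order=[2,4]; indeg=(1,1,0,2,0,0,0,2)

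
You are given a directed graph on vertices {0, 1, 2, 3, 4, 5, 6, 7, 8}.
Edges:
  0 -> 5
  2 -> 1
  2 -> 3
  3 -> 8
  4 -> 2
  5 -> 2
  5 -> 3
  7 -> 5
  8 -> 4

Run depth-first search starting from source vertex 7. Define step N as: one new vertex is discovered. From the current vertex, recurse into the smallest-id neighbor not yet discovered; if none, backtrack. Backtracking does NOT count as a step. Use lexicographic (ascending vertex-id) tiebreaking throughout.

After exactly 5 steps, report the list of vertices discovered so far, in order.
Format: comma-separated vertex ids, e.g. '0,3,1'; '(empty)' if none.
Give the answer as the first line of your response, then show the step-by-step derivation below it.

7,5,2,1,3

step 1: discover 7; path=7; order=7
step 2: discover 5; path=7>5; order=7,5
step 3: discover 2; path=7>5>2; order=7,5,2
step 4: discover 1; path=7>5>2>1; order=7,5,2,1
step 5: discover 3; path=7>5>2>3; order=7,5,2,1,3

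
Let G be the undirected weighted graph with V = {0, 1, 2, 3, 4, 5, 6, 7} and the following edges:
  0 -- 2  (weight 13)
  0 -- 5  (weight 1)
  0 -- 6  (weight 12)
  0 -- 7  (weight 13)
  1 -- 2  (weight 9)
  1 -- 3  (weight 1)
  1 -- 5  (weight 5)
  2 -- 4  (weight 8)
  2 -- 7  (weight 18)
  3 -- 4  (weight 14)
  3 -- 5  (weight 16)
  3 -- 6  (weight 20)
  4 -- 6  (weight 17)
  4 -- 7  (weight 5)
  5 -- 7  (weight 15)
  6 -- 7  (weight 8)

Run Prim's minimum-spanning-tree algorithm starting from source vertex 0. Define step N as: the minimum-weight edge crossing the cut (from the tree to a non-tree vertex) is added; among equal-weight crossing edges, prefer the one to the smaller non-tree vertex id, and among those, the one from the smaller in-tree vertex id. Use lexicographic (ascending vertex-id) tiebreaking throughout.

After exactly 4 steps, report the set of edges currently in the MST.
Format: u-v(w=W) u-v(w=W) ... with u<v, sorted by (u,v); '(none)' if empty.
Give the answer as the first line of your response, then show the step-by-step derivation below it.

0-5(w=1) 1-2(w=9) 1-3(w=1) 1-5(w=5)

step 1: add edge 0-5 (w=1); MST = {0-5(w=1)}
step 2: add edge 1-5 (w=5); MST = {0-5(w=1) 1-5(w=5)}
step 3: add edge 1-3 (w=1); MST = {0-5(w=1) 1-3(w=1) 1-5(w=5)}
step 4: add edge 1-2 (w=9); MST = {0-5(w=1) 1-2(w=9) 1-3(w=1) 1-5(w=5)}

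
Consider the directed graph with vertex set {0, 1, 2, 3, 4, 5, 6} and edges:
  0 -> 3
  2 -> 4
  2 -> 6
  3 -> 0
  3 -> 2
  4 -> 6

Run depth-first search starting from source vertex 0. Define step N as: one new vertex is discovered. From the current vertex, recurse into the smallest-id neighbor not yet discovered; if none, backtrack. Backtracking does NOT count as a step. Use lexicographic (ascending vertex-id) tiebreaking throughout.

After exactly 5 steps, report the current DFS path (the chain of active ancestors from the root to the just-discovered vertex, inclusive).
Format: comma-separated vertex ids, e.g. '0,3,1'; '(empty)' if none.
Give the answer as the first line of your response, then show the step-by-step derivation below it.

0,3,2,4,6

step 1: discover 0; path=0; order=0
step 2: discover 3; path=0>3; order=0,3
step 3: discover 2; path=0>3>2; order=0,3,2
step 4: discover 4; path=0>3>2>4; order=0,3,2,4
step 5: discover 6; path=0>3>2>4>6; order=0,3,2,4,6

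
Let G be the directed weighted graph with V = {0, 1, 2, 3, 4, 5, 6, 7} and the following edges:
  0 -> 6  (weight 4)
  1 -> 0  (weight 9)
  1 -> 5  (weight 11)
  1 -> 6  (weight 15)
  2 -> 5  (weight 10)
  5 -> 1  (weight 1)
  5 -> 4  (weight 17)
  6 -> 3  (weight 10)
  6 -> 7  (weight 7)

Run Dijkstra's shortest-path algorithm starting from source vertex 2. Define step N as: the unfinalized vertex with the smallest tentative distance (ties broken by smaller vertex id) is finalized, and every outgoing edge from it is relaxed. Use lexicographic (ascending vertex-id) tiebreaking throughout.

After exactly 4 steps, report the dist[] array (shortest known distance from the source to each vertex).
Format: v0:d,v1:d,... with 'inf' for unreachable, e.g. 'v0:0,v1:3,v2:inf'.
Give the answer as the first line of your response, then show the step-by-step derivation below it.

v0:20,v1:11,v2:0,v3:inf,v4:27,v5:10,v6:24,v7:inf

step 1: dist = v0:inf,v1:inf,v2:0,v3:inf,v4:inf,v5:10,v6:inf,v7:inf
step 2: dist = v0:inf,v1:11,v2:0,v3:inf,v4:27,v5:10,v6:inf,v7:inf
step 3: dist = v0:20,v1:11,v2:0,v3:inf,v4:27,v5:10,v6:26,v7:inf
step 4: dist = v0:20,v1:11,v2:0,v3:inf,v4:27,v5:10,v6:24,v7:inf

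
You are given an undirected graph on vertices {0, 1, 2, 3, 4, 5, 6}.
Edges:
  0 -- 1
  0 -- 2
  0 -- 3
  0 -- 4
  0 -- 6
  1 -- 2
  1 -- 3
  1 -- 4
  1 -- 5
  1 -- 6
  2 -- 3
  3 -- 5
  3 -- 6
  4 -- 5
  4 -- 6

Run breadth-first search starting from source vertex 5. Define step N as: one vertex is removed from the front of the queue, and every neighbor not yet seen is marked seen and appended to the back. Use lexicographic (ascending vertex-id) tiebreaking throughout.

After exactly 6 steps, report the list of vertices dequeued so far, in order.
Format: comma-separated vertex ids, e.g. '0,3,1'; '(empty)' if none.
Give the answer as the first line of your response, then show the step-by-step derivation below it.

5,1,3,4,0,2

step 1: dequeue 5; queue=[1,3,4]; order=5
step 2: dequeue 1; queue=[3,4,0,2,6]; order=5,1
step 3: dequeue 3; queue=[4,0,2,6]; order=5,1,3
step 4: dequeue 4; queue=[0,2,6]; order=5,1,3,4
step 5: dequeue 0; queue=[2,6]; order=5,1,3,4,0
step 6: dequeue 2; queue=[6]; order=5,1,3,4,0,2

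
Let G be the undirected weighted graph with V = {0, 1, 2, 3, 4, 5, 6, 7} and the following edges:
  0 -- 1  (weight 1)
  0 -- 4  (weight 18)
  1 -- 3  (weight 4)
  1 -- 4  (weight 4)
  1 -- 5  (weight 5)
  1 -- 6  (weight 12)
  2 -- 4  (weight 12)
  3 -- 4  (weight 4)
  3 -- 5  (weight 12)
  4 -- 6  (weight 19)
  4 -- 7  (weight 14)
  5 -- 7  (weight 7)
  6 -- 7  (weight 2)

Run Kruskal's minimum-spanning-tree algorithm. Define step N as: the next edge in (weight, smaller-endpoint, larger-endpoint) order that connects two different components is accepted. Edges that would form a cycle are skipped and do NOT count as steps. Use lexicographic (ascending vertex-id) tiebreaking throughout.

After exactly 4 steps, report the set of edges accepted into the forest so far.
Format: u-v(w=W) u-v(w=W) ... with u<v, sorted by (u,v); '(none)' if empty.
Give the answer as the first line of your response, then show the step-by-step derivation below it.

0-1(w=1) 1-3(w=4) 1-4(w=4) 6-7(w=2)

step 1: add edge 0-1 (w=1); MST = {0-1(w=1)}
step 2: add edge 6-7 (w=2); MST = {0-1(w=1) 6-7(w=2)}
step 3: add edge 1-3 (w=4); MST = {0-1(w=1) 1-3(w=4) 6-7(w=2)}
step 4: add edge 1-4 (w=4); MST = {0-1(w=1) 1-3(w=4) 1-4(w=4) 6-7(w=2)}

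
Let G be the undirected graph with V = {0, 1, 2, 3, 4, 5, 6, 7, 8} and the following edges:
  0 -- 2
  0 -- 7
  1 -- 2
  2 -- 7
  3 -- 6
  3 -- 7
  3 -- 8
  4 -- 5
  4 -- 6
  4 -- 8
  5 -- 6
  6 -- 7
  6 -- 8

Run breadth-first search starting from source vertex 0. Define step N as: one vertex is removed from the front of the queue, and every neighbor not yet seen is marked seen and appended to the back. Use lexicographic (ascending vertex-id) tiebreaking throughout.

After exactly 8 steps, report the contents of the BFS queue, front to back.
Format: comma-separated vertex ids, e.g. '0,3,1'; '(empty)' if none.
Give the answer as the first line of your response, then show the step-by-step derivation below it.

5

step 1: dequeue 0; queue=[2,7]; order=0
step 2: dequeue 2; queue=[7,1]; order=0,2
step 3: dequeue 7; queue=[1,3,6]; order=0,2,7
step 4: dequeue 1; queue=[3,6]; order=0,2,7,1
step 5: dequeue 3; queue=[6,8]; order=0,2,7,1,3
step 6: dequeue 6; queue=[8,4,5]; order=0,2,7,1,3,6
step 7: dequeue 8; queue=[4,5]; order=0,2,7,1,3,6,8
step 8: dequeue 4; queue=[5]; order=0,2,7,1,3,6,8,4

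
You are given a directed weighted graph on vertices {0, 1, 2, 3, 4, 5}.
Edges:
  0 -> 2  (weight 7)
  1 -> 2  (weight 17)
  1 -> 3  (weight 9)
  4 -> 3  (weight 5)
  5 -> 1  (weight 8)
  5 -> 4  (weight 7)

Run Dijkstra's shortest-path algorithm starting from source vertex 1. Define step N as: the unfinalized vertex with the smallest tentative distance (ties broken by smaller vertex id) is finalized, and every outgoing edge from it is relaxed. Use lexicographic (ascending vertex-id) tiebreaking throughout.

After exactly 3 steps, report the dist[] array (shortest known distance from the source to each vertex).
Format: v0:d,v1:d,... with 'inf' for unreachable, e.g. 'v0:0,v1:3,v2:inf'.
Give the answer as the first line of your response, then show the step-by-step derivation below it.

v0:inf,v1:0,v2:17,v3:9,v4:inf,v5:inf

step 1: dist = v0:inf,v1:0,v2:17,v3:9,v4:inf,v5:inf
step 2: dist = v0:inf,v1:0,v2:17,v3:9,v4:inf,v5:inf
step 3: dist = v0:inf,v1:0,v2:17,v3:9,v4:inf,v5:inf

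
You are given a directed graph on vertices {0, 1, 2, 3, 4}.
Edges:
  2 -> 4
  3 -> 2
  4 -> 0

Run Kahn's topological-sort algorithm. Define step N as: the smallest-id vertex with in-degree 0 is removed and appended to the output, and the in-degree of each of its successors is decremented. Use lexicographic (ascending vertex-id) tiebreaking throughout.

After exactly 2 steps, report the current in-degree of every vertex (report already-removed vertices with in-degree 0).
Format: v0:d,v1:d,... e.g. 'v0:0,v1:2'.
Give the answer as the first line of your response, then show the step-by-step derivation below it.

v0:1,v1:0,v2:0,v3:0,v4:1

step 1: output 1; order=[1]; indeg=(1,0,1,0,1)
step 2: output 3; order=[1,3]; indeg=(1,0,0,0,1)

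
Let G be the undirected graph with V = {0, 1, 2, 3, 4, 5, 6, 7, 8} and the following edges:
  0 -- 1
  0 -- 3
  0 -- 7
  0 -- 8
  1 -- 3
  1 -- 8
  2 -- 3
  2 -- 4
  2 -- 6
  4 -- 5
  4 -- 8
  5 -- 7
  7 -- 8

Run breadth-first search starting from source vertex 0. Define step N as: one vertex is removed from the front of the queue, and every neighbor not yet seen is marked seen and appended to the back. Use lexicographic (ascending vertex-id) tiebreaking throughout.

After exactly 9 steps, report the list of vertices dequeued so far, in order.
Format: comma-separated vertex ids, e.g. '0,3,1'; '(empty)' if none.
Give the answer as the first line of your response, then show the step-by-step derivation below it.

0,1,3,7,8,2,5,4,6

step 1: dequeue 0; queue=[1,3,7,8]; order=0
step 2: dequeue 1; queue=[3,7,8]; order=0,1
step 3: dequeue 3; queue=[7,8,2]; order=0,1,3
step 4: dequeue 7; queue=[8,2,5]; order=0,1,3,7
step 5: dequeue 8; queue=[2,5,4]; order=0,1,3,7,8
step 6: dequeue 2; queue=[5,4,6]; order=0,1,3,7,8,2
step 7: dequeue 5; queue=[4,6]; order=0,1,3,7,8,2,5
step 8: dequeue 4; queue=[6]; order=0,1,3,7,8,2,5,4
step 9: dequeue 6; queue=[(empty)]; order=0,1,3,7,8,2,5,4,6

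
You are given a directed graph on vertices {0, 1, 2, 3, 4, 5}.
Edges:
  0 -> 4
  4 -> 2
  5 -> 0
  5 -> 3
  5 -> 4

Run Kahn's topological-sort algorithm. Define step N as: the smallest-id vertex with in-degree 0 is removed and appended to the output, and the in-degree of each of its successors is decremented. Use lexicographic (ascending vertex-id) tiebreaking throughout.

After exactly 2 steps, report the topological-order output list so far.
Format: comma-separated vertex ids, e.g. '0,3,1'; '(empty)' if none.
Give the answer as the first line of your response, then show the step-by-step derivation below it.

1,5

step 1: output 1; order=[1]; indeg=(1,0,1,1,2,0)
step 2: output 5; order=[1,5]; indeg=(0,0,1,0,1,0)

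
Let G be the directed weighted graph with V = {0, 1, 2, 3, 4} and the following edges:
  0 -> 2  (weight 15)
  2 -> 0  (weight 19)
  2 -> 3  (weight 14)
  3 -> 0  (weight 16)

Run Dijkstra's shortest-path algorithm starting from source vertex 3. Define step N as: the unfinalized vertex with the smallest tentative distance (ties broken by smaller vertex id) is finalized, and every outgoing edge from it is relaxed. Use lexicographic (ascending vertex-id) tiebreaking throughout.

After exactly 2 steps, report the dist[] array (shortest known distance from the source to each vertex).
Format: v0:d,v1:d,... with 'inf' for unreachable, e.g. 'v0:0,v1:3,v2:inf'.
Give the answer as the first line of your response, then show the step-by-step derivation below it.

v0:16,v1:inf,v2:31,v3:0,v4:inf

step 1: dist = v0:16,v1:inf,v2:inf,v3:0,v4:inf
step 2: dist = v0:16,v1:inf,v2:31,v3:0,v4:inf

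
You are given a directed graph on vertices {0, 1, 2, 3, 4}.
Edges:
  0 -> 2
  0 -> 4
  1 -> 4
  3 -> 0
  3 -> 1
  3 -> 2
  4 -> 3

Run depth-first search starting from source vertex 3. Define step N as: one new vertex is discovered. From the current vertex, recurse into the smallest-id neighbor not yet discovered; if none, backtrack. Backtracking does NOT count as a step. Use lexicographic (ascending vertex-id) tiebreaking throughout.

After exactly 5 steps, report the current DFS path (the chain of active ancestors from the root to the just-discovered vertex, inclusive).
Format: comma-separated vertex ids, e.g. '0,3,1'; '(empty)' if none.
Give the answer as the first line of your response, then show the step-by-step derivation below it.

3,1

step 1: discover 3; path=3; order=3
step 2: discover 0; path=3>0; order=3,0
step 3: discover 2; path=3>0>2; order=3,0,2
step 4: discover 4; path=3>0>4; order=3,0,2,4
step 5: discover 1; path=3>1; order=3,0,2,4,1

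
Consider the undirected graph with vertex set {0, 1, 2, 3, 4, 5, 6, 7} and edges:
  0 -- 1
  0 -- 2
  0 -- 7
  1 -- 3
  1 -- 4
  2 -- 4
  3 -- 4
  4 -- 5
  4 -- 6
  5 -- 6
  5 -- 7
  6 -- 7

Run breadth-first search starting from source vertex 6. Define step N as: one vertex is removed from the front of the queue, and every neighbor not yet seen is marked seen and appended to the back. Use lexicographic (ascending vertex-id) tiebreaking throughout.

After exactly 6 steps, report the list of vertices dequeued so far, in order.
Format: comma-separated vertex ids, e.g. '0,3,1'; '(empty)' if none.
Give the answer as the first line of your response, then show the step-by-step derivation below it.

6,4,5,7,1,2

step 1: dequeue 6; queue=[4,5,7]; order=6
step 2: dequeue 4; queue=[5,7,1,2,3]; order=6,4
step 3: dequeue 5; queue=[7,1,2,3]; order=6,4,5
step 4: dequeue 7; queue=[1,2,3,0]; order=6,4,5,7
step 5: dequeue 1; queue=[2,3,0]; order=6,4,5,7,1
step 6: dequeue 2; queue=[3,0]; order=6,4,5,7,1,2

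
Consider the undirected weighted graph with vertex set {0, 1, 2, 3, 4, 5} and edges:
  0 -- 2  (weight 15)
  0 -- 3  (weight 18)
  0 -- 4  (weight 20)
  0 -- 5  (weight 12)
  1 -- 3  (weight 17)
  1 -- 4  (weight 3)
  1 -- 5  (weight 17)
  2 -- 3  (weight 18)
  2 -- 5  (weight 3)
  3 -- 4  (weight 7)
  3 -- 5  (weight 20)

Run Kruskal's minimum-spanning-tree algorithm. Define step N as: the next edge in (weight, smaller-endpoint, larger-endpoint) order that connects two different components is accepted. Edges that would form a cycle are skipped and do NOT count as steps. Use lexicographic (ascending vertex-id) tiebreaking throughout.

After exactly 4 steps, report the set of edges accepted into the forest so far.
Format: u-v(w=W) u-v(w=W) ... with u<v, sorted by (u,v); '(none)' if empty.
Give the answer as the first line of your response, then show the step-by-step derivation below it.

0-5(w=12) 1-4(w=3) 2-5(w=3) 3-4(w=7)

step 1: add edge 1-4 (w=3); MST = {1-4(w=3)}
step 2: add edge 2-5 (w=3); MST = {1-4(w=3) 2-5(w=3)}
step 3: add edge 3-4 (w=7); MST = {1-4(w=3) 2-5(w=3) 3-4(w=7)}
step 4: add edge 0-5 (w=12); MST = {0-5(w=12) 1-4(w=3) 2-5(w=3) 3-4(w=7)}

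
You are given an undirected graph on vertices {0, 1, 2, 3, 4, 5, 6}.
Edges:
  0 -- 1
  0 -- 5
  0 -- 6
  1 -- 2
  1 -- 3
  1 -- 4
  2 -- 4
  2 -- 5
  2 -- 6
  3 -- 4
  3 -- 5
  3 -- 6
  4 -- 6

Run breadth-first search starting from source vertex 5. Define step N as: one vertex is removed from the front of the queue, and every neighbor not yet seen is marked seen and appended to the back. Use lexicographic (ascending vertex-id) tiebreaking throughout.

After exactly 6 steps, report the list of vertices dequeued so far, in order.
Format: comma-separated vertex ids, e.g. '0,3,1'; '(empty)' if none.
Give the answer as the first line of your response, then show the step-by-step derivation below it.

5,0,2,3,1,6

step 1: dequeue 5; queue=[0,2,3]; order=5
step 2: dequeue 0; queue=[2,3,1,6]; order=5,0
step 3: dequeue 2; queue=[3,1,6,4]; order=5,0,2
step 4: dequeue 3; queue=[1,6,4]; order=5,0,2,3
step 5: dequeue 1; queue=[6,4]; order=5,0,2,3,1
step 6: dequeue 6; queue=[4]; order=5,0,2,3,1,6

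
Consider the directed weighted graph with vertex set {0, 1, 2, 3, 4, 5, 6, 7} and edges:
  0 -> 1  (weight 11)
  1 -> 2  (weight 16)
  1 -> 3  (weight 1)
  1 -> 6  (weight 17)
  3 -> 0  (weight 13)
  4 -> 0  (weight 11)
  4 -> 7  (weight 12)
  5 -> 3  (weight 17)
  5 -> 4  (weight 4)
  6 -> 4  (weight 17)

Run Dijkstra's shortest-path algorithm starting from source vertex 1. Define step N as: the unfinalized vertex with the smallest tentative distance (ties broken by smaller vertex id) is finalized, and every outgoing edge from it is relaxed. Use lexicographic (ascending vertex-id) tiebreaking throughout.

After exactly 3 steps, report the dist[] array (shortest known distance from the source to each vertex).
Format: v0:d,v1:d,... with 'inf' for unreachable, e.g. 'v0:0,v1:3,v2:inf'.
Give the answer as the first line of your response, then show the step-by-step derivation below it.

v0:14,v1:0,v2:16,v3:1,v4:inf,v5:inf,v6:17,v7:inf

step 1: dist = v0:inf,v1:0,v2:16,v3:1,v4:inf,v5:inf,v6:17,v7:inf
step 2: dist = v0:14,v1:0,v2:16,v3:1,v4:inf,v5:inf,v6:17,v7:inf
step 3: dist = v0:14,v1:0,v2:16,v3:1,v4:inf,v5:inf,v6:17,v7:inf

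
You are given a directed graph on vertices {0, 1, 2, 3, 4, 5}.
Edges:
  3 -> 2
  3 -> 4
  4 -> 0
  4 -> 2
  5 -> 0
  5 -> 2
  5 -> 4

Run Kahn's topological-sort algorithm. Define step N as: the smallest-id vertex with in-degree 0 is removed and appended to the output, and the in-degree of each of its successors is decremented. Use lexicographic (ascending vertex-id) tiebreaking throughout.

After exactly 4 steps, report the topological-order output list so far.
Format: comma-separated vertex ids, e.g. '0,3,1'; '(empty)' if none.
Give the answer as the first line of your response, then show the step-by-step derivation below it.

1,3,5,4

step 1: output 1; order=[1]; indeg=(2,0,3,0,2,0)
step 2: output 3; order=[1,3]; indeg=(2,0,2,0,1,0)
step 3: output 5; order=[1,3,5]; indeg=(1,0,1,0,0,0)
step 4: output 4; order=[1,3,5,4]; indeg=(0,0,0,0,0,0)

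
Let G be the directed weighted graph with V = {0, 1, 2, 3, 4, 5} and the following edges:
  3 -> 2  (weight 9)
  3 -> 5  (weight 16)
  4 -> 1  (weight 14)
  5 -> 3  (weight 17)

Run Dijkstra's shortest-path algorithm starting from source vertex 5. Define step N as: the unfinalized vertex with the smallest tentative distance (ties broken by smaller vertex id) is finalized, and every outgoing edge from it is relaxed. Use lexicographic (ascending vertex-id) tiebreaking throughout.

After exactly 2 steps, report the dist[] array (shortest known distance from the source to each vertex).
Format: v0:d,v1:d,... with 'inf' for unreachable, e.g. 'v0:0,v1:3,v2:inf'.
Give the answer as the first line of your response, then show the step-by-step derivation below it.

v0:inf,v1:inf,v2:26,v3:17,v4:inf,v5:0

step 1: dist = v0:inf,v1:inf,v2:inf,v3:17,v4:inf,v5:0
step 2: dist = v0:inf,v1:inf,v2:26,v3:17,v4:inf,v5:0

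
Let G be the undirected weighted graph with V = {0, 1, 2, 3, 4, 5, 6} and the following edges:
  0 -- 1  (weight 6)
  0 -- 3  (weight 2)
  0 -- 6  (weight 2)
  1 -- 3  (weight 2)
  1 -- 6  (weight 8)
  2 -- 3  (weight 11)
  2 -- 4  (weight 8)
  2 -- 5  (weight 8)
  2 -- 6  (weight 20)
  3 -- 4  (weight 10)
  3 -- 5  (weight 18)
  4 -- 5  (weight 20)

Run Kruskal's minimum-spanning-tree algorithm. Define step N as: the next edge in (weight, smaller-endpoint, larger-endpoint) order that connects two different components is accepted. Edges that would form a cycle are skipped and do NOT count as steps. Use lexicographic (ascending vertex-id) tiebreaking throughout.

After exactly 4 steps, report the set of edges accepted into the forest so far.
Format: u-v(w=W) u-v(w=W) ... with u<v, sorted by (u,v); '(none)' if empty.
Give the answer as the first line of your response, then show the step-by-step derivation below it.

0-3(w=2) 0-6(w=2) 1-3(w=2) 2-4(w=8)

step 1: add edge 0-3 (w=2); MST = {0-3(w=2)}
step 2: add edge 0-6 (w=2); MST = {0-3(w=2) 0-6(w=2)}
step 3: add edge 1-3 (w=2); MST = {0-3(w=2) 0-6(w=2) 1-3(w=2)}
step 4: add edge 2-4 (w=8); MST = {0-3(w=2) 0-6(w=2) 1-3(w=2) 2-4(w=8)}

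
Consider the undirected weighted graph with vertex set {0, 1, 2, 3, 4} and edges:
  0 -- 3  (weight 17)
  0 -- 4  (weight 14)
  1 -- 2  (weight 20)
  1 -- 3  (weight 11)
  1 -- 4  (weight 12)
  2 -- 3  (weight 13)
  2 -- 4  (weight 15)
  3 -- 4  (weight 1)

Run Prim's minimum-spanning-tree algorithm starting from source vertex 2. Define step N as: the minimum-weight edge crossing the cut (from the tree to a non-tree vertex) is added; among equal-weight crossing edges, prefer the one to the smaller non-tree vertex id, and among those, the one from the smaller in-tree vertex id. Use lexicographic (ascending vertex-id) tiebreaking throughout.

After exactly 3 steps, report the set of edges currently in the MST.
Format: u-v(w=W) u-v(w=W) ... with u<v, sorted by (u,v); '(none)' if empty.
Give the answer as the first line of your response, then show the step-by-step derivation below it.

1-3(w=11) 2-3(w=13) 3-4(w=1)

step 1: add edge 2-3 (w=13); MST = {2-3(w=13)}
step 2: add edge 3-4 (w=1); MST = {2-3(w=13) 3-4(w=1)}
step 3: add edge 1-3 (w=11); MST = {1-3(w=11) 2-3(w=13) 3-4(w=1)}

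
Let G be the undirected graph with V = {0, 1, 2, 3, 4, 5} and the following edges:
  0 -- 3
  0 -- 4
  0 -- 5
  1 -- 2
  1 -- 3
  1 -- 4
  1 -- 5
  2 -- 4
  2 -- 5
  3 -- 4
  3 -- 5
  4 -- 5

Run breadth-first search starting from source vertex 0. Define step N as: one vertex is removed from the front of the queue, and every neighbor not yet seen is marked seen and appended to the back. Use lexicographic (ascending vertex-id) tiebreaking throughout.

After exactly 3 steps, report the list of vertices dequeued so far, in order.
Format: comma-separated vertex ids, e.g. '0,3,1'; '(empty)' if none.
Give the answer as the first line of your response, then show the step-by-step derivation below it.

0,3,4

step 1: dequeue 0; queue=[3,4,5]; order=0
step 2: dequeue 3; queue=[4,5,1]; order=0,3
step 3: dequeue 4; queue=[5,1,2]; order=0,3,4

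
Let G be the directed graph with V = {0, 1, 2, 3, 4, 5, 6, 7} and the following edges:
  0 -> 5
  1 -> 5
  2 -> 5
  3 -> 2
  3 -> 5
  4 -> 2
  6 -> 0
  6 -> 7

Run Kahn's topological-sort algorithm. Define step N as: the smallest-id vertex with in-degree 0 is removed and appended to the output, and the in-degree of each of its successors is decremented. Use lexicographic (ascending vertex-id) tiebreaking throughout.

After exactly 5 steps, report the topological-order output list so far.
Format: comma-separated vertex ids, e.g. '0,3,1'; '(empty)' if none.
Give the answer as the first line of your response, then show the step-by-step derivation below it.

1,3,4,2,6

step 1: output 1; order=[1]; indeg=(1,0,2,0,0,3,0,1)
step 2: output 3; order=[1,3]; indeg=(1,0,1,0,0,2,0,1)
step 3: output 4; order=[1,3,4]; indeg=(1,0,0,0,0,2,0,1)
step 4: output 2; order=[1,3,4,2]; indeg=(1,0,0,0,0,1,0,1)
step 5: output 6; order=[1,3,4,2,6]; indeg=(0,0,0,0,0,1,0,0)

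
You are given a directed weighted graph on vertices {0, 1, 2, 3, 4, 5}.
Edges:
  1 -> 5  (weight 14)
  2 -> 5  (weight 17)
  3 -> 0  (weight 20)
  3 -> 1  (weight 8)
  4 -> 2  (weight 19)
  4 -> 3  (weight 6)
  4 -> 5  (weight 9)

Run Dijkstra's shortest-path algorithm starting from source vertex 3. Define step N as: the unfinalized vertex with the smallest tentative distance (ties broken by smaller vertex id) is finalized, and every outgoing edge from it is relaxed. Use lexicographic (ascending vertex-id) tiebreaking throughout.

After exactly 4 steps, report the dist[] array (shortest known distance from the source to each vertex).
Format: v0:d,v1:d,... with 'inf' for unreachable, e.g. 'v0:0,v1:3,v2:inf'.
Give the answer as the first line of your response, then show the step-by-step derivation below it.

v0:20,v1:8,v2:inf,v3:0,v4:inf,v5:22

step 1: dist = v0:20,v1:8,v2:inf,v3:0,v4:inf,v5:inf
step 2: dist = v0:20,v1:8,v2:inf,v3:0,v4:inf,v5:22
step 3: dist = v0:20,v1:8,v2:inf,v3:0,v4:inf,v5:22
step 4: dist = v0:20,v1:8,v2:inf,v3:0,v4:inf,v5:22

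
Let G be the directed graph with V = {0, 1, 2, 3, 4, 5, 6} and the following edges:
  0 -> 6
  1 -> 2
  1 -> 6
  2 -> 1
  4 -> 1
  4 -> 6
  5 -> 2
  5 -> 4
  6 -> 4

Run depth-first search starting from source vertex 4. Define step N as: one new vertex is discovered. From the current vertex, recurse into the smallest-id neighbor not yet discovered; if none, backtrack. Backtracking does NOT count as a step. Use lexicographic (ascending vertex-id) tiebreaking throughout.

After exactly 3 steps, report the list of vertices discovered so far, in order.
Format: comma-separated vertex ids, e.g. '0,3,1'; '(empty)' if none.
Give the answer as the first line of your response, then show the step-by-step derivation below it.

4,1,2

step 1: discover 4; path=4; order=4
step 2: discover 1; path=4>1; order=4,1
step 3: discover 2; path=4>1>2; order=4,1,2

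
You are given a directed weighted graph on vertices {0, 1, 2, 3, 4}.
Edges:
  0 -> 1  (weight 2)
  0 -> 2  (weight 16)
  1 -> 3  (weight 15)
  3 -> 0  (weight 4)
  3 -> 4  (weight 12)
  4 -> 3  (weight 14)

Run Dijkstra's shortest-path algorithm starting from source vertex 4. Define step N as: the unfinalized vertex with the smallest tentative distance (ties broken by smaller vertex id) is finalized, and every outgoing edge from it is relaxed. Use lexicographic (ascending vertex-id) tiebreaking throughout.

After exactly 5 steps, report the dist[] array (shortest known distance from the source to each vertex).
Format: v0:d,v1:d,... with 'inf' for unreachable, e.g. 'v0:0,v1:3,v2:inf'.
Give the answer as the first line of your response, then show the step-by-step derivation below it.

v0:18,v1:20,v2:34,v3:14,v4:0

step 1: dist = v0:inf,v1:inf,v2:inf,v3:14,v4:0
step 2: dist = v0:18,v1:inf,v2:inf,v3:14,v4:0
step 3: dist = v0:18,v1:20,v2:34,v3:14,v4:0
step 4: dist = v0:18,v1:20,v2:34,v3:14,v4:0
step 5: dist = v0:18,v1:20,v2:34,v3:14,v4:0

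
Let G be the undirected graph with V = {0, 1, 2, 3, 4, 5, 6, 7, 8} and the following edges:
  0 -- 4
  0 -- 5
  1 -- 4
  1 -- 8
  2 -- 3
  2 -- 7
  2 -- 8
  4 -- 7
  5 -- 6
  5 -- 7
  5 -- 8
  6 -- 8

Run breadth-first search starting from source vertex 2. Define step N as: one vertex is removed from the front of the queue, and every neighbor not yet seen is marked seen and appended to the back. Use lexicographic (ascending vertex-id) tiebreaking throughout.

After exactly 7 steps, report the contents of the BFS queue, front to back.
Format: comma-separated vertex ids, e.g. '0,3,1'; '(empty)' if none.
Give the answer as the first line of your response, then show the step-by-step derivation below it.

6,0

step 1: dequeue 2; queue=[3,7,8]; order=2
step 2: dequeue 3; queue=[7,8]; order=2,3
step 3: dequeue 7; queue=[8,4,5]; order=2,3,7
step 4: dequeue 8; queue=[4,5,1,6]; order=2,3,7,8
step 5: dequeue 4; queue=[5,1,6,0]; order=2,3,7,8,4
step 6: dequeue 5; queue=[1,6,0]; order=2,3,7,8,4,5
step 7: dequeue 1; queue=[6,0]; order=2,3,7,8,4,5,1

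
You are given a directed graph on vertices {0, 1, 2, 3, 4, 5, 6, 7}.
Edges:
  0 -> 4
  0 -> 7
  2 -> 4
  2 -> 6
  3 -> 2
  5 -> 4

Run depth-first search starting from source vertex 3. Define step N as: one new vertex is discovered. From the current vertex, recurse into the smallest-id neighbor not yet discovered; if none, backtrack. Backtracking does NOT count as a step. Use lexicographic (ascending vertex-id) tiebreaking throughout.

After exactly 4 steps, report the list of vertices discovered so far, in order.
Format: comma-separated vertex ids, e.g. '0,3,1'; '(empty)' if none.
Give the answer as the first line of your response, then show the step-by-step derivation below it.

3,2,4,6

step 1: discover 3; path=3; order=3
step 2: discover 2; path=3>2; order=3,2
step 3: discover 4; path=3>2>4; order=3,2,4
step 4: discover 6; path=3>2>6; order=3,2,4,6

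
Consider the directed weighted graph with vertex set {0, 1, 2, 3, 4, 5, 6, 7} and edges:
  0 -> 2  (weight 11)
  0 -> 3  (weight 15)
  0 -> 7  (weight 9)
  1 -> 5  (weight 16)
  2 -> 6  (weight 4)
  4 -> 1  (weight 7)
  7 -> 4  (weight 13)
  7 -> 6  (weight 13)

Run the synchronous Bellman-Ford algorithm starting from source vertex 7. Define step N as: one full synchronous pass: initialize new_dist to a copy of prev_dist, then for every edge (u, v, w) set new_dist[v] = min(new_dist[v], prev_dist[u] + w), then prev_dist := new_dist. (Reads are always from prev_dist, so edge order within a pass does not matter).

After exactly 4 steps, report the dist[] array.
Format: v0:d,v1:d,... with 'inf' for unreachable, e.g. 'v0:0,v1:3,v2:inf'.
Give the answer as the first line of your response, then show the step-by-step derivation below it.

v0:inf,v1:20,v2:inf,v3:inf,v4:13,v5:36,v6:13,v7:0

step 1: dist = v0:inf,v1:inf,v2:inf,v3:inf,v4:13,v5:inf,v6:13,v7:0
step 2: dist = v0:inf,v1:20,v2:inf,v3:inf,v4:13,v5:inf,v6:13,v7:0
step 3: dist = v0:inf,v1:20,v2:inf,v3:inf,v4:13,v5:36,v6:13,v7:0
step 4: dist = v0:inf,v1:20,v2:inf,v3:inf,v4:13,v5:36,v6:13,v7:0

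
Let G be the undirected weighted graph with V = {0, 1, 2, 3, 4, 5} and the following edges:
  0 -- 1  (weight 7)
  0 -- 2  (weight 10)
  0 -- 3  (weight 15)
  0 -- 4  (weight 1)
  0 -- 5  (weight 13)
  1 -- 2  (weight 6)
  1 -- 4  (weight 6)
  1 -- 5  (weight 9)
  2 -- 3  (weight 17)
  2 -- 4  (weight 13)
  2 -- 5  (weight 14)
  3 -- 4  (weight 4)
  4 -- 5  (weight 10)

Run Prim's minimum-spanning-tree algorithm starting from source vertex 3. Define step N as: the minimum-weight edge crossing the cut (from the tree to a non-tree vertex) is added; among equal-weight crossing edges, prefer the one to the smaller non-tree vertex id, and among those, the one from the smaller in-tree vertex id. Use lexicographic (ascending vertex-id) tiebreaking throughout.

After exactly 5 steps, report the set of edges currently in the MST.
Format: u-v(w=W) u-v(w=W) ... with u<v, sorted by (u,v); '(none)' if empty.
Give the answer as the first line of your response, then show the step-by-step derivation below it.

0-4(w=1) 1-2(w=6) 1-4(w=6) 1-5(w=9) 3-4(w=4)

step 1: add edge 3-4 (w=4); MST = {3-4(w=4)}
step 2: add edge 0-4 (w=1); MST = {0-4(w=1) 3-4(w=4)}
step 3: add edge 1-4 (w=6); MST = {0-4(w=1) 1-4(w=6) 3-4(w=4)}
step 4: add edge 1-2 (w=6); MST = {0-4(w=1) 1-2(w=6) 1-4(w=6) 3-4(w=4)}
step 5: add edge 1-5 (w=9); MST = {0-4(w=1) 1-2(w=6) 1-4(w=6) 1-5(w=9) 3-4(w=4)}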